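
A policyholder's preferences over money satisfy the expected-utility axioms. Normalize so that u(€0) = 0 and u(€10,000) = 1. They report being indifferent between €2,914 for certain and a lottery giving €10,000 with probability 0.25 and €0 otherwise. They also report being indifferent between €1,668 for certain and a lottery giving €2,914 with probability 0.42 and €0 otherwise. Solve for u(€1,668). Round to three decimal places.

0.105

First, u(€2,914) = 0.25·u(€10,000) + 0.75·u(€0) = 0.25.
The second indifference gives u(€1,668) = 0.42·u(€2,914) + 0.58·u(€0) = 0.42·0.25 + 0.58·0.00 = 0.1050.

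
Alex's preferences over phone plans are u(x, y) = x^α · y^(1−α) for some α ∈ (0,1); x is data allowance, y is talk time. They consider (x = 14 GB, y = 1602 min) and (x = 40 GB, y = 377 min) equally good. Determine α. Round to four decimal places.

Indifference: 14^α · 1602^(1−α) = 40^α · 377^(1−α).
Rearrange to (14/40)^α = (377/1602)^(1−α) and take logs: α·-1.0498221 = (1−α)·-1.4467629.
With A = -1.0498221 and B = -1.4467629: α·A = (1−α)·B, so α = B/(A+B) = -1.4467629/-2.4965850 ≈ 0.5795.

α ≈ 0.5795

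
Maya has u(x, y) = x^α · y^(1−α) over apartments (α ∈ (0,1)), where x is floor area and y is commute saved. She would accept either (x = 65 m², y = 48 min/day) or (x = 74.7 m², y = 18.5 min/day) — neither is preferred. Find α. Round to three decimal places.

Indifference: 65^α · 48^(1−α) = 74.7^α · 18.5^(1−α).
Taking logs: α·ln 65 + (1−α)·ln 48 = α·ln 74.7 + (1−α)·ln 18.5, i.e. α·-0.139093 = (1−α)·-0.953430.
Thus α·(-1.092523) = -0.953430, so α = -0.953430/-1.092523 ≈ 0.873.

α ≈ 0.873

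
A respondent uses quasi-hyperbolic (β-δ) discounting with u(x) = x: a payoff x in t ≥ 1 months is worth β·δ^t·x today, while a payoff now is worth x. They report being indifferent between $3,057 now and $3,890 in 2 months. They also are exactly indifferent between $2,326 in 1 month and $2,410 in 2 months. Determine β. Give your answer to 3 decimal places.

From the later pair, β·δ^1·2326 = β·δ^2·2410; dividing through, δ = 2326/2410 = 0.96515.
Now use the now-vs-future pair: 3057 = β·δ^2·3890 gives β = 3057/(0.93151·3890) ≈ 0.844.

β ≈ 0.844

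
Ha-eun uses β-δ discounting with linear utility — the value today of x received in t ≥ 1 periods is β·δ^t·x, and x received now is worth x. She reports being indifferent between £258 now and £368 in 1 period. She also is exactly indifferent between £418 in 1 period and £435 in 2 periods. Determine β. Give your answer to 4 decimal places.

The second indifference involves only future payoffs, so β cancels: β·δ^1·418 = β·δ^2·435, giving δ = 418/435 = 0.96092.
Substituting δ into 258 = β·δ·368: β = 258/(353.618) ≈ 0.7296.

β ≈ 0.7296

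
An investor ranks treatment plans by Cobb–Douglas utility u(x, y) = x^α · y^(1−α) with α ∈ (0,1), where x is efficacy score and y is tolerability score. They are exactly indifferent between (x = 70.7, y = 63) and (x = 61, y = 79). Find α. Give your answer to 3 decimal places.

The Cobb–Douglas utilities coincide, so 70.7^α·63^(1−α) = 61^α·79^(1−α).
(70.7/61)^α = (79/63)^(1−α); take logs: α·ln(70.7/61) = (1−α)·ln(79/63), i.e. α·0.147572 = (1−α)·0.226313.
So α/(1−α) = (0.226313)/(0.147572) = 1.533577, and α = 1.533577/2.533577 ≈ 0.605.

α ≈ 0.605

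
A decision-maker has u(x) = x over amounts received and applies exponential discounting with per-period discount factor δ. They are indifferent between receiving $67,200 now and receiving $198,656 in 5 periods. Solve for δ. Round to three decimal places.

Indifference means u(67200) = δ^5 · u(198656), so δ^5 = u(67200)/u(198656).
With u(x) = x: δ^5 = 67200/198656 = 0.33827.
Taking the 5th root: δ = 0.33827^(1/5) ≈ 0.805.

δ ≈ 0.805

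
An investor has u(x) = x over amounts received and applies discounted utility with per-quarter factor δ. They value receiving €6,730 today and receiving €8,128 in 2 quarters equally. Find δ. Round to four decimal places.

δ ≈ 0.9099

The payoff in 2 quarters is discounted by δ^2, so u(6730) = δ^2·u(8128) and δ^2 = u(6730)/u(8128).
With u(x) = x: δ^2 = 6730/8128 = 0.82800.
So δ = 0.82800^(1/2) ≈ 0.9099.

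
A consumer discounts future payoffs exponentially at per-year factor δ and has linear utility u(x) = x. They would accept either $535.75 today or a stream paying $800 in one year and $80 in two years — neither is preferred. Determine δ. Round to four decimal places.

The stream is worth 800δ + 80δ² today, so 800δ + 80δ² = 535.75.
So 80δ² + 800δ − 535.75 = 0.
The positive root is δ = [−800 + √(800² + 4·80·535.75)] / (2·80) = (−800 + 900.800)/160 ≈ 0.6300.

δ ≈ 0.6300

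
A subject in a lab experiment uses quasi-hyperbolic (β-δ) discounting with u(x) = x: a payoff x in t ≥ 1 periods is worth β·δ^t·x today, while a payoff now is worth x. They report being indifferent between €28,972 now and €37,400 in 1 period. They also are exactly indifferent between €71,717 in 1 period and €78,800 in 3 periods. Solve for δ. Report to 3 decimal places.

δ ≈ 0.954

The second indifference involves only future payoffs, so β cancels: β·δ^1·71717 = β·δ^3·78800, giving δ^2 = 71717/78800 = 0.91011, so δ = 0.95400.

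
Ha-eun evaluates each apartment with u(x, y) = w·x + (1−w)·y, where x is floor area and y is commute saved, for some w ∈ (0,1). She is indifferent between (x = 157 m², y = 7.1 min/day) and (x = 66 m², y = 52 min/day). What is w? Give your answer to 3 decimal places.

Indifference: w·157 + (1−w)·7.1 = w·66 + (1−w)·52.
Rearranging, 91·w − 44.9·(1−w) = 0.
Hence w = 44.9/(91+44.9) = 44.9/135.9 = 0.330.

w = 0.330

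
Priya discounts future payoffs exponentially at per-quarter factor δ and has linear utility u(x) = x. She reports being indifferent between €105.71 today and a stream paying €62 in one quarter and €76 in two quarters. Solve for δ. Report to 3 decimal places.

Equating present values: 105.71 = 62δ + 76δ².
Rearranged: 76δ² + 62δ − 105.71 = 0.
δ = (−62 + √(62² + 4·76·105.71)) / (2·76) = (−62 + √35979.84) / 152 ≈ 0.840.

δ ≈ 0.840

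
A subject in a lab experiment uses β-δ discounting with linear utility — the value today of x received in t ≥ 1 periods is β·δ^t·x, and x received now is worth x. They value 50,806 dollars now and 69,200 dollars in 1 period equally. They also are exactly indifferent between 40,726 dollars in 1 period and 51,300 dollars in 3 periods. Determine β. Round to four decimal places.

From the later pair, β·δ^1·40726 = β·δ^3·51300; dividing through, δ^2 = 40726/51300 = 0.79388, so δ = 0.89100.
Now use the now-vs-future pair: 50806 = β·δ·69200 gives β = 50806/(0.89100·69200) ≈ 0.8240.

β ≈ 0.8240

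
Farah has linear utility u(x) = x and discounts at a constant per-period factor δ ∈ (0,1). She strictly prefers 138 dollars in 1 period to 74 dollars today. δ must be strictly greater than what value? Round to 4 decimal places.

δ > 0.5362

The preference means 74 < δ·138.
Dividing through by 138 gives δ > 0.53623.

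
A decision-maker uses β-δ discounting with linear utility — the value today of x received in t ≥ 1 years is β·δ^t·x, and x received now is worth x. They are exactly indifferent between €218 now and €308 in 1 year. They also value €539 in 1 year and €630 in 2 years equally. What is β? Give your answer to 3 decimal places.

From the later pair, β·δ^1·539 = β·δ^2·630; dividing through, δ = 539/630 = 0.85556.
Now use the now-vs-future pair: 218 = β·δ·308 gives β = 218/(0.85556·308) ≈ 0.827.

β ≈ 0.827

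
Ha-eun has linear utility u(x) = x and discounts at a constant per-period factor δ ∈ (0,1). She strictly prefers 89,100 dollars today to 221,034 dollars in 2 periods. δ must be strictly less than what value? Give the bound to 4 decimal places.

δ < 0.6349

Under u(x) = x this choice says 89100 > δ^2·221034.
Hence δ^2 < 89100/221034 = 0.40311, and x ↦ x^(1/2) is increasing on (0,∞).
δ < 0.40311^(1/2) = 0.6349.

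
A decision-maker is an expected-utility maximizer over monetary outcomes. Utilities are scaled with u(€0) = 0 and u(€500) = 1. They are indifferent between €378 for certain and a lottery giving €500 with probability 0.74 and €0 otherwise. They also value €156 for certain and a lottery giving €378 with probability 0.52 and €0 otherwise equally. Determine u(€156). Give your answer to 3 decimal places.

From the first indifference, u(€378) = 0.74·u(€500) + 0.26·u(€0) = 0.74·1 + 0.26·0 = 0.74.
Chaining: u(€156) = 0.52·0.74 + 0.48·0.00 = 0.3848.

0.385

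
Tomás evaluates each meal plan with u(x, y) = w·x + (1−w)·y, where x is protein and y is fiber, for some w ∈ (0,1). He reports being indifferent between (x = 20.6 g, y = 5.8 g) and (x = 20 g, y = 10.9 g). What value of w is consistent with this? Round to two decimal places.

Indifference: w·20.6 + (1−w)·5.8 = w·20 + (1−w)·10.9.
Rearranging, 0.6·w − 5.1·(1−w) = 0.
Hence w = 5.1/(0.6+5.1) = 5.1/5.7 = 0.89.

w = 0.89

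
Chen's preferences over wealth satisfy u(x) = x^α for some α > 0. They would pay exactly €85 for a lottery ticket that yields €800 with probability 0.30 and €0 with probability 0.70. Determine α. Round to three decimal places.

Since u(0) = 0, the lottery's EU is 0.30·800^α.
Setting u(85) equal to that: 85^α = 0.30·800^α ⇒ (85/800)^α = 0.30.
Take logs: α = ln 0.30 / ln(85/800) ≈ 0.53702.

α ≈ 0.537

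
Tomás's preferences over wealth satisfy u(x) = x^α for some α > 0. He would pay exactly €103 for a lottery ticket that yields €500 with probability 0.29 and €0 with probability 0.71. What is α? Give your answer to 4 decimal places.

α ≈ 0.7835

The lottery's expected utility is 0.29·u(500) + 0.71·u(0) = 0.29·500^α (since u(0) = 0 for α > 0).
Indifference: 103^α = 0.29·500^α, so (103/500)^α = 0.29.
α = ln(0.29) / ln(103/500) = -1.2378744/-1.5798791 ≈ 0.7835.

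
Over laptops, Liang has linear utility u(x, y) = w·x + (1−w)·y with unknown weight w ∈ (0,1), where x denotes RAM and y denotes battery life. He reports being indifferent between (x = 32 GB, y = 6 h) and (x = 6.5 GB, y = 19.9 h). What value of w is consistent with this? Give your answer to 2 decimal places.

w = 0.35

Equating utilities: w·32 + (1−w)·6 = w·6.5 + (1−w)·19.9.
Rearranging, 25.5·w − 13.9·(1−w) = 0.
Hence w = 13.9/(25.5+13.9) = 13.9/39.4 = 0.35.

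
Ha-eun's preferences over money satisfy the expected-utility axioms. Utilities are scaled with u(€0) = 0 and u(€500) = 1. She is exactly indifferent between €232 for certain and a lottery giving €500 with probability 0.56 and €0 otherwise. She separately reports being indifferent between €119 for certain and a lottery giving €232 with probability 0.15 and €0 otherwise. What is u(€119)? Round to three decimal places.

0.084

From the first indifference, u(€232) = 0.56·u(€500) + 0.44·u(€0) = 0.56·1 + 0.44·0 = 0.56.
The second indifference gives u(€119) = 0.15·u(€232) + 0.85·u(€0) = 0.15·0.56 + 0.85·0.00 = 0.0840.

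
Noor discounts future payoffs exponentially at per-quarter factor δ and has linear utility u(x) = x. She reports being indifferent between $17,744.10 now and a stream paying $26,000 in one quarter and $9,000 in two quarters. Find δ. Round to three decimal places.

Present value of the stream is 26000·δ + 9000·δ². Indifference gives 26000δ + 9000δ² = 17744.10.
That is, 9000δ² + 26000δ − 17744.10 = 0, a quadratic in δ.
δ = (−26000 + √(26000² + 4·9000·17744.10)) / (2·9000) = (−26000 + √1314787600.00) / 18000 ≈ 0.570.

δ ≈ 0.570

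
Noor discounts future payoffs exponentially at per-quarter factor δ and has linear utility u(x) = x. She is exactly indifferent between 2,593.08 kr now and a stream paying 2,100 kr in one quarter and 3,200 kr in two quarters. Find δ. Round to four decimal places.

Present value of the stream is 2100·δ + 3200·δ². Indifference gives 2100δ + 3200δ² = 2593.08.
Rearranged: 3200δ² + 2100δ − 2593.08 = 0.
By the quadratic formula (taking the positive root), δ = (−2100 + √37601424.00) / 6400 ≈ 0.6300.

δ ≈ 0.6300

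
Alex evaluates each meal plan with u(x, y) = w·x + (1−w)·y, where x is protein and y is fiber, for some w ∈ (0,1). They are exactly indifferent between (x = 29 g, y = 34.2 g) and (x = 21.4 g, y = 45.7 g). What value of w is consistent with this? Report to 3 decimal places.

Indifference: w·29 + (1−w)·34.2 = w·21.4 + (1−w)·45.7.
Collecting terms: w·7.6 = (1−w)·11.5.
The marginal rate of substitution is 11.5/7.6, so w = 11.5/(7.6+11.5) = 0.602.

w = 0.602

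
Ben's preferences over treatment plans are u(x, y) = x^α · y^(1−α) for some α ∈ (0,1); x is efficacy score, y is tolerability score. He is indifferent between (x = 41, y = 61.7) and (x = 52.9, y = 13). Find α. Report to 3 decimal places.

α ≈ 0.859

The Cobb–Douglas utilities coincide, so 41^α·61.7^(1−α) = 52.9^α·13^(1−α).
Taking logs: α·ln 41 + (1−α)·ln 61.7 = α·ln 52.9 + (1−α)·ln 13, i.e. α·-0.254831 = (1−α)·-1.557335.
With A = -0.254831 and B = -1.557335: α·A = (1−α)·B, so α = B/(A+B) = -1.557335/-1.812166 ≈ 0.859.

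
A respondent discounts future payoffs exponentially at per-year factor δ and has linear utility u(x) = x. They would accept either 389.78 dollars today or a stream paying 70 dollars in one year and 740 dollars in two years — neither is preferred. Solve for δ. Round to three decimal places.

Equating present values: 389.78 = 70δ + 740δ².
That is, 740δ² + 70δ − 389.78 = 0, a quadratic in δ.
By the quadratic formula (taking the positive root), δ = (−70 + √1158648.80) / 1480 ≈ 0.680.

δ ≈ 0.680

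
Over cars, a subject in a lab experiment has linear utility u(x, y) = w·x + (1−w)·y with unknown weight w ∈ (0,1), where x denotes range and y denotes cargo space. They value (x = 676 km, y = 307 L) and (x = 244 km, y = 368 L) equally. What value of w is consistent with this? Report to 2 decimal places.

w = 0.12

u(676,307) = u(244,368) means w·676 + (1−w)·307 = w·244 + (1−w)·368.
Collecting terms: w·432 = (1−w)·61.
The marginal rate of substitution is 61/432, so w = 61/(432+61) = 0.12.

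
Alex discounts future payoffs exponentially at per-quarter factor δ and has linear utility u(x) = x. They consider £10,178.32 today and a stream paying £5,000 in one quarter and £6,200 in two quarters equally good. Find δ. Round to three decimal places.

δ ≈ 0.940

The stream is worth 5000δ + 6200δ² today, so 5000δ + 6200δ² = 10178.32.
That is, 6200δ² + 5000δ − 10178.32 = 0, a quadratic in δ.
By the quadratic formula (taking the positive root), δ = (−5000 + √277422336.00) / 12400 ≈ 0.940.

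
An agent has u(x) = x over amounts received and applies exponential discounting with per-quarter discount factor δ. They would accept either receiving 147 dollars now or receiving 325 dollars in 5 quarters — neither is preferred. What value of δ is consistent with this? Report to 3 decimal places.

δ ≈ 0.853

Equating discounted utilities: u(147) = δ^5·u(325) ⇒ δ^5 = u(147)/u(325).
With u(x) = x: δ^5 = 147/325 = 0.45231.
Hence δ = (0.45231)^(1/5) = 0.85327.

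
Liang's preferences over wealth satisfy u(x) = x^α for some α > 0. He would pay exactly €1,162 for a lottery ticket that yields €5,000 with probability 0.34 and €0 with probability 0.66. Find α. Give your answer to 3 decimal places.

Since u(0) = 0, the lottery's EU is 0.34·5000^α.
Indifference: 1162^α = 0.34·5000^α, so (1162/5000)^α = 0.34.
Take logs: α = ln 0.34 / ln(1162/5000) ≈ 0.73927.

α ≈ 0.739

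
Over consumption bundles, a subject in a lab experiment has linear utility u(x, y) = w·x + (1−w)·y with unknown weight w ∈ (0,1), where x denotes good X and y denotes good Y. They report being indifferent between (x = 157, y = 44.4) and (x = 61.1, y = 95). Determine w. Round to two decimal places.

w = 0.35

u(157,44.4) = u(61.1,95) means w·157 + (1−w)·44.4 = w·61.1 + (1−w)·95.
w·(157−61.1) = (1−w)·(95−44.4), i.e. w·95.9 = (1−w)·50.6.
Hence w = 50.6/(95.9+50.6) = 50.6/146.5 = 0.35.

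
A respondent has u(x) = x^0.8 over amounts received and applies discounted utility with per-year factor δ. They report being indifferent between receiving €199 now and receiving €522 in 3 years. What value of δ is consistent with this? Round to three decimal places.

δ ≈ 0.773

Equating discounted utilities: u(199) = δ^3·u(522) ⇒ δ^3 = u(199)/u(522).
Since u(x) = x^0.8, δ^3 = (199/522)^0.8 = 0.38123^0.8 = 0.46232.
Taking the cube root: δ = 0.46232^(1/3) ≈ 0.773.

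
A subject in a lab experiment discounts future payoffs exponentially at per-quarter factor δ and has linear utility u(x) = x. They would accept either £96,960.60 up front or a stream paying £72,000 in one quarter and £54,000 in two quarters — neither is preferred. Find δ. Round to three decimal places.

The stream is worth 72000δ + 54000δ² today, so 72000δ + 54000δ² = 96960.60.
So 54000δ² + 72000δ − 96960.60 = 0.
By the quadratic formula (taking the positive root), δ = (−72000 + √26127489600.00) / 108000 ≈ 0.830.

δ ≈ 0.830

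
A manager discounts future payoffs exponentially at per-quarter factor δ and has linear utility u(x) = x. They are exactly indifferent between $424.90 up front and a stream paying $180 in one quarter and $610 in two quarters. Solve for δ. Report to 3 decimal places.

δ ≈ 0.700

The stream is worth 180δ + 610δ² today, so 180δ + 610δ² = 424.90.
That is, 610δ² + 180δ − 424.90 = 0, a quadratic in δ.
By the quadratic formula (taking the positive root), δ = (−180 + √1069156.00) / 1220 ≈ 0.700.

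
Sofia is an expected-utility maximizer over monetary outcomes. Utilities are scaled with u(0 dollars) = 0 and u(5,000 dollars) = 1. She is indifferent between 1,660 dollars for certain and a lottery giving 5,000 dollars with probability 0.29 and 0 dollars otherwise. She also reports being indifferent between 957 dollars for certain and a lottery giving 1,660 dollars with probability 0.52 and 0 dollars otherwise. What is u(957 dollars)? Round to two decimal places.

First, u(1,660 dollars) = 0.29·u(5,000 dollars) + 0.71·u(0 dollars) = 0.29.
The second indifference gives u(957 dollars) = 0.52·u(1,660 dollars) + 0.48·u(0 dollars) = 0.52·0.29 + 0.48·0.00 = 0.1508.

0.15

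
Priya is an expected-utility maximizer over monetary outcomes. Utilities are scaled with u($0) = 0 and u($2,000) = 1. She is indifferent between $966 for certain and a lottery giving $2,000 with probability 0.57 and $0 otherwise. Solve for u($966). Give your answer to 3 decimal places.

By the standard-gamble method, u($966) is just the indifference probability on the best outcome: 0.57.

0.570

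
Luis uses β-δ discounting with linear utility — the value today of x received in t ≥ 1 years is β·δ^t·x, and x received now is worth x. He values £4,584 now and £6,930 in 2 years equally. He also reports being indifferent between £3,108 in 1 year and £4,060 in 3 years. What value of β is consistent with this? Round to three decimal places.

β ≈ 0.864

From the later pair, β·δ^1·3108 = β·δ^3·4060; dividing through, δ^2 = 3108/4060 = 0.76552, so δ = 0.87494.
Substituting δ into 4584 = β·δ^2·6930: β = 4584/(5305.034) ≈ 0.864.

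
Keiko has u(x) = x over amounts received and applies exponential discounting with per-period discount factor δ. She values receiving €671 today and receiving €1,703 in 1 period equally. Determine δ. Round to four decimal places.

Equating discounted utilities: u(671) = δ·u(1703) ⇒ δ = u(671)/u(1703).
With u(x) = x: δ = 671/1703 = 0.39401.

δ ≈ 0.3940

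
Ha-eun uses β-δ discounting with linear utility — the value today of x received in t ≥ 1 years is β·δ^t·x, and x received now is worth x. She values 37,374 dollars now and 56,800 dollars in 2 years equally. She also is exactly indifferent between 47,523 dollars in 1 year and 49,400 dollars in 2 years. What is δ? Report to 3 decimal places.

Both payoffs in the second observation are in the future, so β drops out: δ^1·47523 = δ^2·49400 ⇒ δ = 47523/49400 = 0.96200.

δ ≈ 0.962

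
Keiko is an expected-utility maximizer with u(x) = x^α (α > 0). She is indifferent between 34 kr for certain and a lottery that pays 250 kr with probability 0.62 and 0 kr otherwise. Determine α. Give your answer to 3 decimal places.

α ≈ 0.240

The lottery's expected utility is 0.62·u(250) + 0.38·u(0) = 0.62·250^α (since u(0) = 0 for α > 0).
Setting u(34) equal to that: 34^α = 0.62·250^α ⇒ (34/250)^α = 0.62.
α = ln(0.62) / ln(34/250) = -0.478036/-1.995100 ≈ 0.240.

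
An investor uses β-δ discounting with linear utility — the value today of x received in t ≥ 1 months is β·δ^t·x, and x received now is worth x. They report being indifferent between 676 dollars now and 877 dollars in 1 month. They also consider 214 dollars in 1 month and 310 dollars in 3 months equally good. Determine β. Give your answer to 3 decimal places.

β ≈ 0.928

Both payoffs in the second observation are in the future, so β drops out: δ^1·214 = δ^3·310 ⇒ δ^2 = 214/310 = 0.69032, so δ = 0.83086.
Now use the now-vs-future pair: 676 = β·δ·877 gives β = 676/(0.83086·877) ≈ 0.928.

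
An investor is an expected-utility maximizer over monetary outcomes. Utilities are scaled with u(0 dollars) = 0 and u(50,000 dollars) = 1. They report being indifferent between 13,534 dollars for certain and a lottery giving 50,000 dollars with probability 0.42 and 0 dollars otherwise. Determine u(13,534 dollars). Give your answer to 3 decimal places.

0.420

u(13,534 dollars) equals the lottery's expected utility: 0.42·1 + 0.58·0 = 0.42.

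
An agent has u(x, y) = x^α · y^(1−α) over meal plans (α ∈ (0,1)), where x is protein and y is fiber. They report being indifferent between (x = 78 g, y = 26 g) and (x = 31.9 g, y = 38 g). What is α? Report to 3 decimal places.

Indifference: 78^α · 26^(1−α) = 31.9^α · 38^(1−α).
Rearrange to (78/31.9)^α = (38/26)^(1−α) and take logs: α·0.894103 = (1−α)·0.379490.
With A = 0.894103 and B = 0.379490: α·A = (1−α)·B, so α = B/(A+B) = 0.379490/1.273593 ≈ 0.298.

α ≈ 0.298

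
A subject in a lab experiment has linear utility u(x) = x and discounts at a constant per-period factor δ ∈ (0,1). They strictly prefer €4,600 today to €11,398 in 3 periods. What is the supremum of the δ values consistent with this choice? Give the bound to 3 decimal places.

δ < 0.739

Under u(x) = x this choice says 4600 > δ^3·11398.
So δ^3 < 4600/11398 = 0.40358; taking the cube root of both positive sides preserves the inequality.
δ < 0.40358^(1/3) = 0.739.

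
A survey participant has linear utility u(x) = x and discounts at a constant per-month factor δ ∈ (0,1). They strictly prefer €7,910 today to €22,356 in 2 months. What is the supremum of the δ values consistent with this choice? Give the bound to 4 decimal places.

Comparing present values: 7910 > δ^2·22356.
Hence δ^2 < 7910/22356 = 0.35382, and x ↦ x^(1/2) is increasing on (0,∞).
δ < (7910/22356)^(1/2) ≈ 0.5948.

δ < 0.5948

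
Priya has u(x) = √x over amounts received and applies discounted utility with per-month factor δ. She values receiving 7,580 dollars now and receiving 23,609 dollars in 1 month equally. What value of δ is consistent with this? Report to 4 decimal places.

δ ≈ 0.5666

Indifference means u(7580) = δ · u(23609), so δ = u(7580)/u(23609).
With u(x) = √x: δ = √7580/√23609 = √(7580/23609) = 0.56663.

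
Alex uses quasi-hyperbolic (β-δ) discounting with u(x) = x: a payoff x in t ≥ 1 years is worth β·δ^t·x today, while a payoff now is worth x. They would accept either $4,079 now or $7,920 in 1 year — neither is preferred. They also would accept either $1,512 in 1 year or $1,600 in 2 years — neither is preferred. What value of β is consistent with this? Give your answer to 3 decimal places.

β ≈ 0.545

Both payoffs in the second observation are in the future, so β drops out: δ^1·1512 = δ^2·1600 ⇒ δ = 1512/1600 = 0.94500.
Now use the now-vs-future pair: 4079 = β·δ·7920 gives β = 4079/(0.94500·7920) ≈ 0.545.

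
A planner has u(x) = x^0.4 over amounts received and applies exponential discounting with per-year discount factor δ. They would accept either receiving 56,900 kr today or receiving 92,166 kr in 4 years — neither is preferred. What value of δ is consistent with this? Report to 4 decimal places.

The payoff in 4 years is discounted by δ^4, so u(56900) = δ^4·u(92166) and δ^4 = u(56900)/u(92166).
Since u(x) = x^0.4, δ^4 = (56900/92166)^0.4 = 0.61736^0.4 = 0.82455.
So δ = 0.82455^(1/4) ≈ 0.9529.

δ ≈ 0.9529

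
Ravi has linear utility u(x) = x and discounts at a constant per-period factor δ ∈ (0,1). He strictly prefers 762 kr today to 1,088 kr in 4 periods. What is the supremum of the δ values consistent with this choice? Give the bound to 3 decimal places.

δ < 0.915

The preference means 762 > δ^4·1088.
Dividing by 1088: δ^4 < 0.70037. Both sides are positive, so the 4th root keeps the direction.
δ < (762/1088)^(1/4) ≈ 0.915.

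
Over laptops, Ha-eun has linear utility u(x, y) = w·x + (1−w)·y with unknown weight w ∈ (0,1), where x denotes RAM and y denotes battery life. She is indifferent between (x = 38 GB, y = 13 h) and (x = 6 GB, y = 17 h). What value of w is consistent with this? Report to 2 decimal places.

w = 0.11

Indifference: w·38 + (1−w)·13 = w·6 + (1−w)·17.
w·(38−6) = (1−w)·(17−13), i.e. w·32 = (1−w)·4.
Hence w = 4/(32+4) = 4/36 = 0.11.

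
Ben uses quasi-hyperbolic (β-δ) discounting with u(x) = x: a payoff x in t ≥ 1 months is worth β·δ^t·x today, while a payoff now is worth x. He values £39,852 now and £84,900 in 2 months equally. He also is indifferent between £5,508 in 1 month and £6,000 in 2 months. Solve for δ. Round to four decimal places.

δ ≈ 0.9180

From the later pair, β·δ^1·5508 = β·δ^2·6000; dividing through, δ = 5508/6000 = 0.91800.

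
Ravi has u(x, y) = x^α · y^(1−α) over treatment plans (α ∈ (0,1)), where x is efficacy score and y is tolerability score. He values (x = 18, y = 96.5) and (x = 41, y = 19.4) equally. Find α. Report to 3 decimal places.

α ≈ 0.661

Indifference: 18^α · 96.5^(1−α) = 41^α · 19.4^(1−α).
(18/41)^α = (19.4/96.5)^(1−α); take logs: α·ln(18/41) = (1−α)·ln(19.4/96.5), i.e. α·-0.823200 = (1−α)·-1.604270.
So α/(1−α) = (-1.604270)/(-0.823200) = 1.948822, and α = 1.948822/2.948822 ≈ 0.661.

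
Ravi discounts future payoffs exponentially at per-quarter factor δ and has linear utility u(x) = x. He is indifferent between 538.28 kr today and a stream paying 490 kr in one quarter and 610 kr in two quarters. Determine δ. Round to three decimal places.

Present value of the stream is 490·δ + 610·δ². Indifference gives 490δ + 610δ² = 538.28.
Rearranged: 610δ² + 490δ − 538.28 = 0.
By the quadratic formula (taking the positive root), δ = (−490 + √1553503.20) / 1220 ≈ 0.620.

δ ≈ 0.620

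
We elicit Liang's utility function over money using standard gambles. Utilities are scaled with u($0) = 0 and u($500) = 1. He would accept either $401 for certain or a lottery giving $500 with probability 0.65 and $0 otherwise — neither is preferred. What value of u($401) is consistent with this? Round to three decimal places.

0.650

u($401) equals the lottery's expected utility: 0.65·1 + 0.35·0 = 0.65.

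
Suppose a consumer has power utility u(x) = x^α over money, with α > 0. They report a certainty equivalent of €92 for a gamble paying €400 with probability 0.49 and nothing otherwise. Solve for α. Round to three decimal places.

α ≈ 0.485

Since u(0) = 0, the lottery's EU is 0.49·400^α.
Setting u(92) equal to that: 92^α = 0.49·400^α ⇒ (92/400)^α = 0.49.
α = ln(0.49) / ln(92/400) = -0.713350/-1.469676 ≈ 0.485.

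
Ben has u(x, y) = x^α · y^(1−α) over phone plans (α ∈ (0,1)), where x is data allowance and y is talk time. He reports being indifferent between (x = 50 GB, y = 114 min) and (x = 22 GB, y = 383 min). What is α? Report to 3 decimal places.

α ≈ 0.596

Set the two utilities equal: 50^α·114^(1−α) = 22^α·383^(1−α).
(50/22)^α = (383/114)^(1−α); take logs: α·ln(50/22) = (1−α)·ln(383/114), i.e. α·0.820981 = (1−α)·1.211837.
With A = 0.820981 and B = 1.211837: α·A = (1−α)·B, so α = B/(A+B) = 1.211837/2.032818 ≈ 0.596.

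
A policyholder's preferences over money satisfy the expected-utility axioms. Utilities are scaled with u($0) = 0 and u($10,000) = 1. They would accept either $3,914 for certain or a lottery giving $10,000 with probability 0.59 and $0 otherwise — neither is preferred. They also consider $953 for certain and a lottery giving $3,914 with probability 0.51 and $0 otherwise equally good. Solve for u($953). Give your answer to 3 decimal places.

The first gamble pins u($3,914): it must equal 0.59·1 + 0.41·0 = 0.59.
Chaining: u($953) = 0.51·0.59 + 0.49·0.00 = 0.3009.

0.301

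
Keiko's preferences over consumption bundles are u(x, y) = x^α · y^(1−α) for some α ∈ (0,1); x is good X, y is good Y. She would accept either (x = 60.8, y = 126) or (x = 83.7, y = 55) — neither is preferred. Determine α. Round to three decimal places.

The Cobb–Douglas utilities coincide, so 60.8^α·126^(1−α) = 83.7^α·55^(1−α).
(60.8/83.7)^α = (55/126)^(1−α); take logs: α·ln(60.8/83.7) = (1−α)·ln(55/126), i.e. α·-0.319649 = (1−α)·-0.828949.
So α/(1−α) = (-0.828949)/(-0.319649) = 2.593310, and α = 2.593310/3.593310 ≈ 0.722.

α ≈ 0.722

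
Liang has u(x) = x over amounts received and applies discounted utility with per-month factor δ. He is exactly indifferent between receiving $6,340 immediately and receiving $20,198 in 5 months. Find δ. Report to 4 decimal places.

Equating discounted utilities: u(6340) = δ^5·u(20198) ⇒ δ^5 = u(6340)/u(20198).
With u(x) = x: δ^5 = 6340/20198 = 0.31389.
So δ = 0.31389^(1/5) ≈ 0.7932.

δ ≈ 0.7932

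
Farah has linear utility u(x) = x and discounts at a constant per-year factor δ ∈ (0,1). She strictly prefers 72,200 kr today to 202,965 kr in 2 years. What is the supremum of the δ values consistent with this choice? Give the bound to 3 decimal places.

Under u(x) = x this choice says 72200 > δ^2·202965.
Hence δ^2 < 72200/202965 = 0.35573, and x ↦ x^(1/2) is increasing on (0,∞).
δ < 0.35573^(1/2) = 0.596.

δ < 0.596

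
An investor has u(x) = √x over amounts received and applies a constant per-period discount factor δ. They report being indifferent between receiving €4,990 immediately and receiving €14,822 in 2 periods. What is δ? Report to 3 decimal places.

The payoff in 2 periods is discounted by δ^2, so u(4990) = δ^2·u(14822) and δ^2 = u(4990)/u(14822).
With u(x) = √x: δ^2 = √4990/√14822 = √(4990/14822) = 0.58023.
Hence δ = (0.58023)^(1/2) = 0.76173.

δ ≈ 0.762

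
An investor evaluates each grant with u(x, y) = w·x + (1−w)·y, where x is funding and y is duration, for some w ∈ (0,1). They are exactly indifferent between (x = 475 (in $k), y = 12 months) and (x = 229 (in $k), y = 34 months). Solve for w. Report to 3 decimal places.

Equating utilities: w·475 + (1−w)·12 = w·229 + (1−w)·34.
w·(475−229) = (1−w)·(34−12), i.e. w·246 = (1−w)·22.
So w/(1−w) = 22/246 = 0.0894, giving w = 22/(246+22) = 0.082.

w = 0.082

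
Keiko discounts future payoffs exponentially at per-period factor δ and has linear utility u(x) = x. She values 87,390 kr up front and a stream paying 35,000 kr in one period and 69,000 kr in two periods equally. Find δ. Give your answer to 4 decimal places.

The stream is worth 35000δ + 69000δ² today, so 35000δ + 69000δ² = 87390.
That is, 69000δ² + 35000δ − 87390 = 0, a quadratic in δ.
δ = (−35000 + √(35000² + 4·69000·87390)) / (2·69000) = (−35000 + √25344640000.00) / 138000 ≈ 0.9000.

δ ≈ 0.9000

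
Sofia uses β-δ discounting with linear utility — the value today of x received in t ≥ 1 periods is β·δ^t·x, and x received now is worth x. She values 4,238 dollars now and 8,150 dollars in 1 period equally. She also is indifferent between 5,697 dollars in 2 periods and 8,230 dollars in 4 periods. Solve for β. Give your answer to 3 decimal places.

Both payoffs in the second observation are in the future, so β drops out: δ^2·5697 = δ^4·8230 ⇒ δ^2 = 5697/8230 = 0.69222, so δ = 0.83200.
Now use the now-vs-future pair: 4238 = β·δ·8150 gives β = 4238/(0.83200·8150) ≈ 0.625.

β ≈ 0.625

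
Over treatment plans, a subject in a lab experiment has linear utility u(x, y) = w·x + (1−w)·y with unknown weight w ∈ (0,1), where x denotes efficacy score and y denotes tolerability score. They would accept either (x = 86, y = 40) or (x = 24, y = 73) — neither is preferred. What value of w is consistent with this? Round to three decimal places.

Equating utilities: w·86 + (1−w)·40 = w·24 + (1−w)·73.
w·(86−24) = (1−w)·(73−40), i.e. w·62 = (1−w)·33.
Hence w = 33/(62+33) = 33/95 = 0.347.

w = 0.347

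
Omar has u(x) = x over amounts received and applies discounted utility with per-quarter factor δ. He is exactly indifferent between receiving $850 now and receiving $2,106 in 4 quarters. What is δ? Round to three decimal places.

δ ≈ 0.797

The payoff in 4 quarters is discounted by δ^4, so u(850) = δ^4·u(2106) and δ^4 = u(850)/u(2106).
With u(x) = x: δ^4 = 850/2106 = 0.40361.
So δ = 0.40361^(1/4) ≈ 0.797.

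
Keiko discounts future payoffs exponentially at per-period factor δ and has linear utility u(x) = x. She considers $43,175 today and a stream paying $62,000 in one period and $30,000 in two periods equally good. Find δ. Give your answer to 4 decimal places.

The stream is worth 62000δ + 30000δ² today, so 62000δ + 30000δ² = 43175.
So 30000δ² + 62000δ − 43175 = 0.
The positive root is δ = [−62000 + √(62000² + 4·30000·43175)] / (2·30000) = (−62000 + 95000.000)/60000 ≈ 0.5500.

δ ≈ 0.5500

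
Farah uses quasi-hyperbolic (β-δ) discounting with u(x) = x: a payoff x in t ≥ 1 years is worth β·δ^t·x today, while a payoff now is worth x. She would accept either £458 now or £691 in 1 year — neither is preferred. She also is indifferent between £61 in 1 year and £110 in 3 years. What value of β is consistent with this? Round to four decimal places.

From the later pair, β·δ^1·61 = β·δ^3·110; dividing through, δ^2 = 61/110 = 0.55455, so δ = 0.74468.
Substituting δ into 458 = β·δ·691: β = 458/(514.573) ≈ 0.8901.

β ≈ 0.8901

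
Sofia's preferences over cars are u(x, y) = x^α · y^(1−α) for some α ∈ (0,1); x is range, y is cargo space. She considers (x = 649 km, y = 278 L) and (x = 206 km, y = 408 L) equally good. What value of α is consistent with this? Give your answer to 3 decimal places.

α ≈ 0.251

Set the two utilities equal: 649^α·278^(1−α) = 206^α·408^(1−α).
(649/206)^α = (408/278)^(1−α); take logs: α·ln(649/206) = (1−α)·ln(408/278), i.e. α·1.147557 = (1−α)·0.383646.
Thus α·(1.531203) = 0.383646, so α = 0.383646/1.531203 ≈ 0.251.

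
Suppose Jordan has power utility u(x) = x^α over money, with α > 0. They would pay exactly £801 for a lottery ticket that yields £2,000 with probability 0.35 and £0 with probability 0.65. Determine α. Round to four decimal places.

EU(lottery) = 0.35·2000^α + 0.65·0 = 0.35·2000^α.
Indifference: 801^α = 0.35·2000^α, so (801/2000)^α = 0.35.
Take logs: α = ln 0.35 / ln(801/2000) ≈ 1.147295.

α ≈ 1.1473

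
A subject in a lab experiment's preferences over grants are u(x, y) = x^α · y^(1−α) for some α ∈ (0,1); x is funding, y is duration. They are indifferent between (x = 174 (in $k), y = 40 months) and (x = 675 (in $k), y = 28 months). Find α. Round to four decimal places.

The Cobb–Douglas utilities coincide, so 174^α·40^(1−α) = 675^α·28^(1−α).
Taking logs: α·ln 174 + (1−α)·ln 40 = α·ln 675 + (1−α)·ln 28, i.e. α·-1.3556574 = (1−α)·-0.3566749.
With A = -1.3556574 and B = -0.3566749: α·A = (1−α)·B, so α = B/(A+B) = -0.3566749/-1.7123323 ≈ 0.2083.

α ≈ 0.2083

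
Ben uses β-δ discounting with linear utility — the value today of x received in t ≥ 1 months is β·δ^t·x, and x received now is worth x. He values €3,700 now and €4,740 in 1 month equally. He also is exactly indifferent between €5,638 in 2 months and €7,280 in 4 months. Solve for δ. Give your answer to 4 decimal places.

δ ≈ 0.8800

From the later pair, β·δ^2·5638 = β·δ^4·7280; dividing through, δ^2 = 5638/7280 = 0.77445, so δ = 0.88003.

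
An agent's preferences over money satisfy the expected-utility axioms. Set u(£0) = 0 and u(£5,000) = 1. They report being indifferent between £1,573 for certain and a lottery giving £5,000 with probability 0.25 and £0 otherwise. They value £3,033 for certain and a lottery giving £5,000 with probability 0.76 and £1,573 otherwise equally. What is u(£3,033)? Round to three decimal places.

0.820

First, u(£1,573) = 0.25·u(£5,000) + 0.75·u(£0) = 0.25.
The second indifference gives u(£3,033) = 0.76·u(£5,000) + 0.24·u(£1,573) = 0.76·1.00 + 0.24·0.25 = 0.8200.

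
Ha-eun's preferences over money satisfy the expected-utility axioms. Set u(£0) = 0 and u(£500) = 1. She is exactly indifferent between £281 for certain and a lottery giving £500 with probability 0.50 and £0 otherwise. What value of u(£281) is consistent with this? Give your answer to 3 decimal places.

0.500

The indifference gives u(£281) = 0.50·u(£500) + 0.50·u(£0) = 0.50·1 + 0.50·0 = 0.50.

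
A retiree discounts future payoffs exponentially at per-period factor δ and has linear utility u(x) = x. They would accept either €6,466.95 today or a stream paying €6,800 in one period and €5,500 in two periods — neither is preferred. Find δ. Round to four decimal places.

Equating present values: 6466.95 = 6800δ + 5500δ².
So 5500δ² + 6800δ − 6466.95 = 0.
δ = (−6800 + √(6800² + 4·5500·6466.95)) / (2·5500) = (−6800 + √188512900.00) / 11000 ≈ 0.6300.

δ ≈ 0.6300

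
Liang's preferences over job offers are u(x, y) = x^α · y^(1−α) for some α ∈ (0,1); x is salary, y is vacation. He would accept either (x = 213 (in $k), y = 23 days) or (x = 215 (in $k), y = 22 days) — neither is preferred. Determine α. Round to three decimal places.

Indifference: 213^α · 23^(1−α) = 215^α · 22^(1−α).
(213/215)^α = (22/23)^(1−α); take logs: α·ln(213/215) = (1−α)·ln(22/23), i.e. α·-0.009346 = (1−α)·-0.044452.
With A = -0.009346 and B = -0.044452: α·A = (1−α)·B, so α = B/(A+B) = -0.044452/-0.053798 ≈ 0.826.

α ≈ 0.826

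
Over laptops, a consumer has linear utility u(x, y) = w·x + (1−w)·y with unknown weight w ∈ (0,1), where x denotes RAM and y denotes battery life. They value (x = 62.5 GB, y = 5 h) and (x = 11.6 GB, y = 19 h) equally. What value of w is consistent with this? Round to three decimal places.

u(62.5,5) = u(11.6,19) means w·62.5 + (1−w)·5 = w·11.6 + (1−w)·19.
w·(62.5−11.6) = (1−w)·(19−5), i.e. w·50.9 = (1−w)·14.
Hence w = 14/(50.9+14) = 14/64.9 = 0.216.

w = 0.216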